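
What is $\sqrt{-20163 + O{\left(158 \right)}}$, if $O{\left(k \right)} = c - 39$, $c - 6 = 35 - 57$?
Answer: $i \sqrt{20218} \approx 142.19 i$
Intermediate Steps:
$c = -16$ ($c = 6 + \left(35 - 57\right) = 6 - 22 = -16$)
$O{\left(k \right)} = -55$ ($O{\left(k \right)} = -16 - 39 = -55$)
$\sqrt{-20163 + O{\left(158 \right)}} = \sqrt{-20163 - 55} = \sqrt{-20218} = i \sqrt{20218}$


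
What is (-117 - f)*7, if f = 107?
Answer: -1568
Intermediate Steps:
(-117 - f)*7 = (-117 - 1*107)*7 = (-117 - 107)*7 = -224*7 = -1568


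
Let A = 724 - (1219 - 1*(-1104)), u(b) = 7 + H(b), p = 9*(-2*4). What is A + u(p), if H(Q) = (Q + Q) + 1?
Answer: -1735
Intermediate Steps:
H(Q) = 1 + 2*Q (H(Q) = 2*Q + 1 = 1 + 2*Q)
p = -72 (p = 9*(-8) = -72)
u(b) = 8 + 2*b (u(b) = 7 + (1 + 2*b) = 8 + 2*b)
A = -1599 (A = 724 - (1219 + 1104) = 724 - 1*2323 = 724 - 2323 = -1599)
A + u(p) = -1599 + (8 + 2*(-72)) = -1599 + (8 - 144) = -1599 - 136 = -1735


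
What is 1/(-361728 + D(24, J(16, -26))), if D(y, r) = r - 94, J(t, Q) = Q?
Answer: -1/361848 ≈ -2.7636e-6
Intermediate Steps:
D(y, r) = -94 + r
1/(-361728 + D(24, J(16, -26))) = 1/(-361728 + (-94 - 26)) = 1/(-361728 - 120) = 1/(-361848) = -1/361848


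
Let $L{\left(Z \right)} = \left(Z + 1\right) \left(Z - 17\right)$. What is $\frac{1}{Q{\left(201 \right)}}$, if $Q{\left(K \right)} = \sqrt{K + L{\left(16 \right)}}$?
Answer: $\frac{\sqrt{46}}{92} \approx 0.073721$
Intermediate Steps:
$L{\left(Z \right)} = \left(1 + Z\right) \left(-17 + Z\right)$
$Q{\left(K \right)} = \sqrt{-17 + K}$ ($Q{\left(K \right)} = \sqrt{K - \left(273 - 256\right)} = \sqrt{K - 17} = \sqrt{-17 + K}$)
$\frac{1}{Q{\left(201 \right)}} = \frac{1}{\sqrt{-17 + 201}} = \frac{1}{\sqrt{184}} = \frac{1}{2 \sqrt{46}} = \frac{\sqrt{46}}{92}$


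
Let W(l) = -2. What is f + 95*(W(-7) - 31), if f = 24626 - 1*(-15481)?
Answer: 36972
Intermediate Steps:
f = 40107 (f = 24626 + 15481 = 40107)
f + 95*(W(-7) - 31) = 40107 + 95*(-2 - 31) = 40107 + 95*(-33) = 40107 - 3135 = 36972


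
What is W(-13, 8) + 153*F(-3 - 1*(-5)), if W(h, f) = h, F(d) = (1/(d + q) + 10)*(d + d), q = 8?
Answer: 30841/5 ≈ 6168.2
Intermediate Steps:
F(d) = 2*d*(10 + 1/(8 + d)) (F(d) = (1/(d + 8) + 10)*(d + d) = (1/(8 + d) + 10)*(2*d) = (10 + 1/(8 + d))*(2*d) = 2*d*(10 + 1/(8 + d)))
W(-13, 8) + 153*F(-3 - 1*(-5)) = -13 + 153*(2*(-3 - 1*(-5))*(81 + 10*(-3 - 1*(-5)))/(8 + (-3 - 1*(-5)))) = -13 + 153*(2*(-3 + 5)*(81 + 10*(-3 + 5))/(8 + (-3 + 5))) = -13 + 153*(2*2*(81 + 10*2)/(8 + 2)) = -13 + 153*(2*2*(81 + 20)/10) = -13 + 153*(2*2*(⅒)*101) = -13 + 153*(202/5) = -13 + 30906/5 = 30841/5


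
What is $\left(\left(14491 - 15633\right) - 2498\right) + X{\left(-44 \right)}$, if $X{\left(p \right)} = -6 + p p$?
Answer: $-1710$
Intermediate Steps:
$X{\left(p \right)} = -6 + p^{2}$
$\left(\left(14491 - 15633\right) - 2498\right) + X{\left(-44 \right)} = \left(\left(14491 - 15633\right) - 2498\right) - \left(6 - \left(-44\right)^{2}\right) = \left(\left(14491 - 15633\right) - 2498\right) + \left(-6 + 1936\right) = \left(-1142 - 2498\right) + 1930 = -3640 + 1930 = -1710$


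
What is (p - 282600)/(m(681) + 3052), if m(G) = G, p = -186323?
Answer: -468923/3733 ≈ -125.62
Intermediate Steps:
(p - 282600)/(m(681) + 3052) = (-186323 - 282600)/(681 + 3052) = -468923/3733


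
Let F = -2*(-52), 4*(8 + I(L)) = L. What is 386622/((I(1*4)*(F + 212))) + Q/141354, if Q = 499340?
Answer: -13386506527/78168762 ≈ -171.25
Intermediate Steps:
I(L) = -8 + L/4
F = 104
386622/((I(1*4)*(F + 212))) + Q/141354 = 386622/(((-8 + (1*4)/4)*(104 + 212))) + 499340/141354 = 386622/(((-8 + (¼)*4)*316)) + 499340*(1/141354) = 386622/(((-8 + 1)*316)) + 249670/70677 = 386622/((-7*316)) + 249670/70677 = 386622/(-2212) + 249670/70677 = 386622*(-1/2212) + 249670/70677 = -193311/1106 + 249670/70677 = -13386506527/78168762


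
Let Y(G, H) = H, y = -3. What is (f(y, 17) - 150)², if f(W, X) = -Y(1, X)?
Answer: 27889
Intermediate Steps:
f(W, X) = -X
(f(y, 17) - 150)² = (-1*17 - 150)² = (-17 - 150)² = (-167)² = 27889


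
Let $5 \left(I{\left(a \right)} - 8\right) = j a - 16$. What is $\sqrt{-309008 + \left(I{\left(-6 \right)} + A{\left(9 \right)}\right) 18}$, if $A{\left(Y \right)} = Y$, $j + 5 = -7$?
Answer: $\frac{i \sqrt{7712510}}{5} \approx 555.43 i$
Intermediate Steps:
$j = -12$ ($j = -5 - 7 = -12$)
$I{\left(a \right)} = \frac{24}{5} - \frac{12 a}{5}$ ($I{\left(a \right)} = 8 + \frac{- 12 a - 16}{5} = 8 + \frac{-16 - 12 a}{5} = 8 - \left(\frac{16}{5} + \frac{12 a}{5}\right) = \frac{24}{5} - \frac{12 a}{5}$)
$\sqrt{-309008 + \left(I{\left(-6 \right)} + A{\left(9 \right)}\right) 18} = \sqrt{-309008 + \left(\left(\frac{24}{5} - - \frac{72}{5}\right) + 9\right) 18} = \sqrt{-309008 + \left(\left(\frac{24}{5} + \frac{72}{5}\right) + 9\right) 18} = \sqrt{-309008 + \left(\frac{96}{5} + 9\right) 18} = \sqrt{-309008 + \frac{141}{5} \cdot 18} = \sqrt{-309008 + \frac{2538}{5}} = \sqrt{- \frac{1542502}{5}} = \frac{i \sqrt{7712510}}{5}$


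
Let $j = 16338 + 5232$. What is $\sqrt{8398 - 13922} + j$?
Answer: $21570 + 2 i \sqrt{1381} \approx 21570.0 + 74.324 i$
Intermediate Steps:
$j = 21570$
$\sqrt{8398 - 13922} + j = \sqrt{8398 - 13922} + 21570 = \sqrt{-5524} + 21570 = 2 i \sqrt{1381} + 21570 = 21570 + 2 i \sqrt{1381}$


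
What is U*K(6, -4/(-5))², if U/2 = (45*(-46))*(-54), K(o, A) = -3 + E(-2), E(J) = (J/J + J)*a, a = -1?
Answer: 894240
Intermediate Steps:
E(J) = -1 - J (E(J) = (J/J + J)*(-1) = (1 + J)*(-1) = -1 - J)
K(o, A) = -2 (K(o, A) = -3 + (-1 - 1*(-2)) = -3 + (-1 + 2) = -3 + 1 = -2)
U = 223560 (U = 2*((45*(-46))*(-54)) = 2*(-2070*(-54)) = 2*111780 = 223560)
U*K(6, -4/(-5))² = 223560*(-2)² = 223560*4 = 894240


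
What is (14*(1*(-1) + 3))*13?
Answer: 364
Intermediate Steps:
(14*(1*(-1) + 3))*13 = (14*(-1 + 3))*13 = (14*2)*13 = 28*13 = 364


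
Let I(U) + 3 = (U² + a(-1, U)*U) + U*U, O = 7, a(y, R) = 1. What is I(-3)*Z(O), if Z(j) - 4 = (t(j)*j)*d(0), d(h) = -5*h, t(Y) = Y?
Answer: 48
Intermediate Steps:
Z(j) = 4 (Z(j) = 4 + (j*j)*(-5*0) = 4 + j²*0 = 4 + 0 = 4)
I(U) = -3 + U + 2*U² (I(U) = -3 + ((U² + 1*U) + U*U) = -3 + ((U² + U) + U²) = -3 + ((U + U²) + U²) = -3 + (U + 2*U²) = -3 + U + 2*U²)
I(-3)*Z(O) = (-3 - 3 + 2*(-3)²)*4 = (-3 - 3 + 2*9)*4 = (-3 - 3 + 18)*4 = 12*4 = 48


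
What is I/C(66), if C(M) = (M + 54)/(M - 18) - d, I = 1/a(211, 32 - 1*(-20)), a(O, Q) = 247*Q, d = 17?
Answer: -1/186238 ≈ -5.3695e-6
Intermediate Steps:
I = 1/12844 (I = 1/(247*(32 - 1*(-20))) = 1/(247*(32 + 20)) = 1/(247*52) = 1/12844 ≈ 7.7857e-5)
C(M) = -17 + (54 + M)/(-18 + M) (C(M) = (M + 54)/(M - 18) - 1*17 = (54 + M)/(-18 + M) - 17 = -17 + (54 + M)/(-18 + M))
I/C(66) = 1/(12844*((8*(45 - 2*66)/(-18 + 66)))) = 1/(12844*((8*(45 - 132)/48))) = 1/(12844*((8*(1/48)*(-87)))) = 1/(12844*(-29/2)) = (1/12844)*(-2/29) = -1/186238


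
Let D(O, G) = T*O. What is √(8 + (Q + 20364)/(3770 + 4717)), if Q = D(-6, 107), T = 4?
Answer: 2*√2311293/943 ≈ 3.2244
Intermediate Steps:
D(O, G) = 4*O
Q = -24 (Q = 4*(-6) = -24)
√(8 + (Q + 20364)/(3770 + 4717)) = √(8 + (-24 + 20364)/(3770 + 4717)) = √(8 + 20340/8487) = √(8 + 20340*(1/8487)) = √(8 + 2260/943) = √(9804/943) = 2*√2311293/943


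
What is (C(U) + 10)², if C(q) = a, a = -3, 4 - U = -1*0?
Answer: 49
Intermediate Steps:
U = 4 (U = 4 - (-1)*0 = 4 - 1*0 = 4 + 0 = 4)
C(q) = -3
(C(U) + 10)² = (-3 + 10)² = 7² = 49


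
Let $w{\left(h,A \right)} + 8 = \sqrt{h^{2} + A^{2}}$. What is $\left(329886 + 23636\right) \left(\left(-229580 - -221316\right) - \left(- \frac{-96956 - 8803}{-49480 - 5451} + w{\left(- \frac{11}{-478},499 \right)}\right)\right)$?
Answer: $- \frac{160288492870194}{54931} - \frac{176761 \sqrt{56892744605}}{239} \approx -3.0944 \cdot 10^{9}$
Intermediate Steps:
$w{\left(h,A \right)} = -8 + \sqrt{A^{2} + h^{2}}$ ($w{\left(h,A \right)} = -8 + \sqrt{h^{2} + A^{2}} = -8 + \sqrt{A^{2} + h^{2}}$)
$\left(329886 + 23636\right) \left(\left(-229580 - -221316\right) - \left(- \frac{-96956 - 8803}{-49480 - 5451} + w{\left(- \frac{11}{-478},499 \right)}\right)\right) = \left(329886 + 23636\right) \left(\left(-229580 - -221316\right) - \left(-8 + \sqrt{499^{2} + \left(- \frac{11}{-478}\right)^{2}} - \frac{-96956 - 8803}{-49480 - 5451}\right)\right) = 353522 \left(\left(-229580 + 221316\right) - \left(-8 - \frac{105759}{54931} + \sqrt{249001 + \left(\left(-11\right) \left(- \frac{1}{478}\right)\right)^{2}}\right)\right) = 353522 \left(-8264 - \left(- \frac{545207}{54931} + \sqrt{249001 + \left(\frac{11}{478}\right)^{2}}\right)\right) = 353522 \left(-8264 + \left(\frac{105759}{54931} - \left(-8 + \sqrt{249001 + \frac{121}{228484}}\right)\right)\right) = 353522 \left(-8264 + \left(\frac{105759}{54931} - \left(-8 + \sqrt{\frac{56892744605}{228484}}\right)\right)\right) = 353522 \left(-8264 + \left(\frac{105759}{54931} - \left(-8 + \frac{\sqrt{56892744605}}{478}\right)\right)\right) = 353522 \left(-8264 + \left(\frac{105759}{54931} + \left(8 - \frac{\sqrt{56892744605}}{478}\right)\right)\right) = 353522 \left(-8264 + \left(\frac{545207}{54931} - \frac{\sqrt{56892744605}}{478}\right)\right) = 353522 \left(- \frac{453404577}{54931} - \frac{\sqrt{56892744605}}{478}\right) = - \frac{160288492870194}{54931} - \frac{176761 \sqrt{56892744605}}{239}$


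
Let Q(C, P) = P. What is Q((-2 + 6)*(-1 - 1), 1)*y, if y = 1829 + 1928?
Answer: 3757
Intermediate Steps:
y = 3757
Q((-2 + 6)*(-1 - 1), 1)*y = 1*3757 = 3757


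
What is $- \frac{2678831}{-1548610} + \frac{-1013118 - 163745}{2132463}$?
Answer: $\frac{3890006180323}{3302353526430} \approx 1.1779$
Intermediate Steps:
$- \frac{2678831}{-1548610} + \frac{-1013118 - 163745}{2132463} = \left(-2678831\right) \left(- \frac{1}{1548610}\right) - \frac{1176863}{2132463} = \frac{2678831}{1548610} - \frac{1176863}{2132463} = \frac{3890006180323}{3302353526430}$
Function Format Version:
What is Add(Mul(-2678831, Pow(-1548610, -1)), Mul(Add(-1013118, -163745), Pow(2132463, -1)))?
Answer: Rational(3890006180323, 3302353526430) ≈ 1.1779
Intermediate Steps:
Add(Mul(-2678831, Pow(-1548610, -1)), Mul(Add(-1013118, -163745), Pow(2132463, -1))) = Add(Mul(-2678831, Rational(-1, 1548610)), Mul(-1176863, Rational(1, 2132463))) = Add(Rational(2678831, 1548610), Rational(-1176863, 2132463)) = Rational(3890006180323, 3302353526430)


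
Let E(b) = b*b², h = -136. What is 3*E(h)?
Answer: -7546368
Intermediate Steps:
E(b) = b³
3*E(h) = 3*(-136)³ = 3*(-2515456) = -7546368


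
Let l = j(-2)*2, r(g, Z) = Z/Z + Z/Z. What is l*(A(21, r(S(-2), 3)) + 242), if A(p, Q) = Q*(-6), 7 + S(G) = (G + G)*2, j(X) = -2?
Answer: -920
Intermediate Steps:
S(G) = -7 + 4*G (S(G) = -7 + (G + G)*2 = -7 + (2*G)*2 = -7 + 4*G)
r(g, Z) = 2 (r(g, Z) = 1 + 1 = 2)
A(p, Q) = -6*Q
l = -4 (l = -2*2 = -4)
l*(A(21, r(S(-2), 3)) + 242) = -4*(-6*2 + 242) = -4*(-12 + 242) = -4*230 = -920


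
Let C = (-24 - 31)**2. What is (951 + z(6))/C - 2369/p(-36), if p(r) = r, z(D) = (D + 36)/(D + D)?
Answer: 7200587/108900 ≈ 66.121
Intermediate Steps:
C = 3025 (C = (-55)**2 = 3025)
z(D) = (36 + D)/(2*D) (z(D) = (36 + D)/((2*D)) = (36 + D)*(1/(2*D)) = (36 + D)/(2*D))
(951 + z(6))/C - 2369/p(-36) = (951 + (1/2)*(36 + 6)/6)/3025 - 2369/(-36) = (951 + (1/2)*(1/6)*42)*(1/3025) - 2369*(-1/36) = (951 + 7/2)*(1/3025) + 2369/36 = (1909/2)*(1/3025) + 2369/36 = 1909/6050 + 2369/36 = 7200587/108900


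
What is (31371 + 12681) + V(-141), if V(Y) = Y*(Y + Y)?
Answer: 83814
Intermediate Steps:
V(Y) = 2*Y² (V(Y) = Y*(2*Y) = 2*Y²)
(31371 + 12681) + V(-141) = (31371 + 12681) + 2*(-141)² = 44052 + 2*19881 = 44052 + 39762 = 83814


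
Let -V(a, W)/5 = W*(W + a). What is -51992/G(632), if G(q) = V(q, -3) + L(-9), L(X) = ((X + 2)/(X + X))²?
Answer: -16845408/3056989 ≈ -5.5105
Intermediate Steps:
V(a, W) = -5*W*(W + a)
L(X) = (2 + X)²/(4*X²) (L(X) = ((2 + X)/((2*X)))² = ((2 + X)*(1/(2*X)))² = ((2 + X)/(2*X))² = (2 + X)²/(4*X²))
G(q) = -14531/324 + 15*q (G(q) = -5*(-3)*(-3 + q) + (¼)*(2 - 9)²/(-9)² = (-45 + 15*q) + (¼)*(1/81)*(-7)² = (-45 + 15*q) + (¼)*(1/81)*49 = (-45 + 15*q) + 49/324 = -14531/324 + 15*q)
-51992/G(632) = -51992/(-14531/324 + 15*632) = -51992/(-14531/324 + 9480) = -51992/3056989/324 = -51992*324/3056989 = -16845408/3056989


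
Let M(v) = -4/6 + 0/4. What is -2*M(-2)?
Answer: 4/3 ≈ 1.3333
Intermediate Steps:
M(v) = -⅔ (M(v) = -4*⅙ + 0*(¼) = -⅔ + 0 = -⅔)
-2*M(-2) = -2*(-⅔) = 4/3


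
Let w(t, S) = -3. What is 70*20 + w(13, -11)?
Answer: 1397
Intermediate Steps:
70*20 + w(13, -11) = 70*20 - 3 = 1400 - 3 = 1397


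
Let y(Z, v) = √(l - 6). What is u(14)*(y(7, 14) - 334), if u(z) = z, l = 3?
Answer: -4676 + 14*I*√3 ≈ -4676.0 + 24.249*I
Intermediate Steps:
y(Z, v) = I*√3 (y(Z, v) = √(3 - 6) = √(-3) = I*√3)
u(14)*(y(7, 14) - 334) = 14*(I*√3 - 334) = 14*(-334 + I*√3) = -4676 + 14*I*√3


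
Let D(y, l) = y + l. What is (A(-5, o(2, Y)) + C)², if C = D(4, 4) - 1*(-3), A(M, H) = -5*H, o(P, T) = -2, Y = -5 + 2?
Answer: 441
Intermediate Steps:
Y = -3
D(y, l) = l + y
C = 11 (C = (4 + 4) - 1*(-3) = 8 + 3 = 11)
(A(-5, o(2, Y)) + C)² = (-5*(-2) + 11)² = (10 + 11)² = 21² = 441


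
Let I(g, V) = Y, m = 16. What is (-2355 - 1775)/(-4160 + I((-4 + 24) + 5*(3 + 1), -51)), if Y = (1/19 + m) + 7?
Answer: 39235/39301 ≈ 0.99832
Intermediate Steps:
Y = 438/19 (Y = (1/19 + 16) + 7 = 305/19 + 7 = 438/19 ≈ 23.053)
I(g, V) = 438/19
(-2355 - 1775)/(-4160 + I((-4 + 24) + 5*(3 + 1), -51)) = (-2355 - 1775)/(-4160 + 438/19) = -4130/(-78602/19) = -4130*(-19/78602) = 39235/39301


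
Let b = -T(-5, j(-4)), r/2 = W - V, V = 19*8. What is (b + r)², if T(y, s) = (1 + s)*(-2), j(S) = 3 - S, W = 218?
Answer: 21904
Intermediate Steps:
T(y, s) = -2 - 2*s
V = 152
r = 132 (r = 2*(218 - 1*152) = 2*(218 - 152) = 2*66 = 132)
b = 16 (b = -(-2 - 2*(3 - 1*(-4))) = -(-2 - 2*(3 + 4)) = -(-2 - 2*7) = -(-2 - 14) = -1*(-16) = 16)
(b + r)² = (16 + 132)² = 148² = 21904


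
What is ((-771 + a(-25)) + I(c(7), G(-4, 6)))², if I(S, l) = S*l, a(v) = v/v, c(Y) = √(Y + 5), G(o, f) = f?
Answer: 593332 - 18480*√3 ≈ 5.6132e+5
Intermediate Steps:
c(Y) = √(5 + Y)
a(v) = 1
((-771 + a(-25)) + I(c(7), G(-4, 6)))² = ((-771 + 1) + √(5 + 7)*6)² = (-770 + √12*6)² = (-770 + (2*√3)*6)² = (-770 + 12*√3)²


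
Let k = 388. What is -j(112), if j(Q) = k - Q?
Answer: -276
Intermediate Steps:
j(Q) = 388 - Q
-j(112) = -(388 - 1*112) = -(388 - 112) = -1*276 = -276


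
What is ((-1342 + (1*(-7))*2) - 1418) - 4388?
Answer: -7162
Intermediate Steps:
((-1342 + (1*(-7))*2) - 1418) - 4388 = ((-1342 - 7*2) - 1418) - 4388 = ((-1342 - 14) - 1418) - 4388 = (-1356 - 1418) - 4388 = -2774 - 4388 = -7162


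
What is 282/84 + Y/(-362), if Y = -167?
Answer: 4838/1267 ≈ 3.8185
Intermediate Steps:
282/84 + Y/(-362) = 282/84 - 167/(-362) = 282*(1/84) - 167*(-1/362) = 47/14 + 167/362 = 4838/1267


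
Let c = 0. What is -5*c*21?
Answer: 0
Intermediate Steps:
-5*c*21 = -5*0*21 = 0*21 = 0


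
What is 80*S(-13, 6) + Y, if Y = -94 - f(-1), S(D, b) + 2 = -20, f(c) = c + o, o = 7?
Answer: -1860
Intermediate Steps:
f(c) = 7 + c (f(c) = c + 7 = 7 + c)
S(D, b) = -22 (S(D, b) = -2 - 20 = -22)
Y = -100 (Y = -94 - (7 - 1) = -94 - 1*6 = -94 - 6 = -100)
80*S(-13, 6) + Y = 80*(-22) - 100 = -1760 - 100 = -1860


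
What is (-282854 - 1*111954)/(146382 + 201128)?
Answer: -197404/173755 ≈ -1.1361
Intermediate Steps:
(-282854 - 1*111954)/(146382 + 201128) = (-282854 - 111954)/347510 = -394808*1/347510 = -197404/173755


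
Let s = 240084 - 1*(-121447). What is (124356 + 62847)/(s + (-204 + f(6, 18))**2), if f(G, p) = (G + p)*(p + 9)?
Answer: 187203/558667 ≈ 0.33509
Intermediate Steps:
s = 361531 (s = 240084 + 121447 = 361531)
f(G, p) = (9 + p)*(G + p) (f(G, p) = (G + p)*(9 + p) = (9 + p)*(G + p))
(124356 + 62847)/(s + (-204 + f(6, 18))**2) = (124356 + 62847)/(361531 + (-204 + (18**2 + 9*6 + 9*18 + 6*18))**2) = 187203/(361531 + (-204 + (324 + 54 + 162 + 108))**2) = 187203/(361531 + (-204 + 648)**2) = 187203/(361531 + 444**2) = 187203/(361531 + 197136) = 187203/558667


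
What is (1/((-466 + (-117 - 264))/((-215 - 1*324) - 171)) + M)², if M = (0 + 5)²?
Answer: 478953225/717409 ≈ 667.62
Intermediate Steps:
M = 25 (M = 5² = 25)
(1/((-466 + (-117 - 264))/((-215 - 1*324) - 171)) + M)² = (1/((-466 + (-117 - 264))/((-215 - 1*324) - 171)) + 25)² = (1/((-466 - 381)/((-215 - 324) - 171)) + 25)² = (1/(-847/(-539 - 171)) + 25)² = (1/(-847/(-710)) + 25)² = (1/(-847*(-1/710)) + 25)² = (1/(847/710) + 25)² = (710/847 + 25)² = (21885/847)² = 478953225/717409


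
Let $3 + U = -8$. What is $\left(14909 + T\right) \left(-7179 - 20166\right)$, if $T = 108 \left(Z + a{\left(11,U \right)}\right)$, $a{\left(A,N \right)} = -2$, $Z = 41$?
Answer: $-522863745$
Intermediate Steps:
$U = -11$ ($U = -3 - 8 = -11$)
$T = 4212$ ($T = 108 \left(41 - 2\right) = 108 \cdot 39 = 4212$)
$\left(14909 + T\right) \left(-7179 - 20166\right) = \left(14909 + 4212\right) \left(-7179 - 20166\right) = 19121 \left(-27345\right) = -522863745$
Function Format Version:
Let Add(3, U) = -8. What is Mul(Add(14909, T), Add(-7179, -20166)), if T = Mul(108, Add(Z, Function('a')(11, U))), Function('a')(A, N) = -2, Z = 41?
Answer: -522863745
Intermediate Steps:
U = -11 (U = Add(-3, -8) = -11)
T = 4212 (T = Mul(108, Add(41, -2)) = Mul(108, 39) = 4212)
Mul(Add(14909, T), Add(-7179, -20166)) = Mul(Add(14909, 4212), Add(-7179, -20166)) = Mul(19121, -27345) = -522863745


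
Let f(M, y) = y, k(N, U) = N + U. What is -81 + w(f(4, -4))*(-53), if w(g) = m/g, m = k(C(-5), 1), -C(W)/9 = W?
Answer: 1057/2 ≈ 528.50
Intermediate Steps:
C(W) = -9*W
m = 46 (m = -9*(-5) + 1 = 45 + 1 = 46)
w(g) = 46/g
-81 + w(f(4, -4))*(-53) = -81 + (46/(-4))*(-53) = -81 + (46*(-¼))*(-53) = -81 - 23/2*(-53) = -81 + 1219/2 = 1057/2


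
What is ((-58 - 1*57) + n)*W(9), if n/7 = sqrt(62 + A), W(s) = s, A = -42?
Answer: -1035 + 126*sqrt(5) ≈ -753.26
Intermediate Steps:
n = 14*sqrt(5) (n = 7*sqrt(62 - 42) = 7*sqrt(20) = 7*(2*sqrt(5)) = 14*sqrt(5) ≈ 31.305)
((-58 - 1*57) + n)*W(9) = ((-58 - 1*57) + 14*sqrt(5))*9 = ((-58 - 57) + 14*sqrt(5))*9 = (-115 + 14*sqrt(5))*9 = -1035 + 126*sqrt(5)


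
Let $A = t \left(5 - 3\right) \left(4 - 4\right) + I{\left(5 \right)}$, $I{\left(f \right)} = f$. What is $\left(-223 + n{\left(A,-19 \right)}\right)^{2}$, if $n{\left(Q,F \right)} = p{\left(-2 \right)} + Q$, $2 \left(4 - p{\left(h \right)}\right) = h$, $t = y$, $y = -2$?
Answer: $45369$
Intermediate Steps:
$t = -2$
$p{\left(h \right)} = 4 - \frac{h}{2}$
$A = 5$ ($A = - 2 \left(5 - 3\right) \left(4 - 4\right) + 5 = - 2 \cdot 2 \cdot 0 + 5 = \left(-2\right) 0 + 5 = 0 + 5 = 5$)
$n{\left(Q,F \right)} = 5 + Q$ ($n{\left(Q,F \right)} = \left(4 - -1\right) + Q = \left(4 + 1\right) + Q = 5 + Q$)
$\left(-223 + n{\left(A,-19 \right)}\right)^{2} = \left(-223 + \left(5 + 5\right)\right)^{2} = \left(-223 + 10\right)^{2} = \left(-213\right)^{2} = 45369$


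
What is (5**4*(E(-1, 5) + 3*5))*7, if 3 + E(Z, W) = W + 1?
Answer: 78750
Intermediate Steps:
E(Z, W) = -2 + W (E(Z, W) = -3 + (W + 1) = -3 + (1 + W) = -2 + W)
(5**4*(E(-1, 5) + 3*5))*7 = (5**4*((-2 + 5) + 3*5))*7 = (625*(3 + 15))*7 = (625*18)*7 = 11250*7 = 78750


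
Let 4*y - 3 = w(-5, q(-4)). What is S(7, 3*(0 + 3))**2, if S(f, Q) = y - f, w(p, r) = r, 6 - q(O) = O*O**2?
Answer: 2025/16 ≈ 126.56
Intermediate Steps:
q(O) = 6 - O**3 (q(O) = 6 - O*O**2 = 6 - O**3)
y = 73/4 (y = 3/4 + (6 - 1*(-4)**3)/4 = 3/4 + (6 - 1*(-64))/4 = 3/4 + (6 + 64)/4 = 3/4 + (1/4)*70 = 3/4 + 35/2 = 73/4 ≈ 18.250)
S(f, Q) = 73/4 - f
S(7, 3*(0 + 3))**2 = (73/4 - 1*7)**2 = (73/4 - 7)**2 = (45/4)**2 = 2025/16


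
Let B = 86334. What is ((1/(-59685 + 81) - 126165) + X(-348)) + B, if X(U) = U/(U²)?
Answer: -17212131448/432129 ≈ -39831.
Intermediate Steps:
X(U) = 1/U (X(U) = U/U² = 1/U)
((1/(-59685 + 81) - 126165) + X(-348)) + B = ((1/(-59685 + 81) - 126165) + 1/(-348)) + 86334 = ((1/(-59604) - 126165) - 1/348) + 86334 = ((-1/59604 - 126165) - 1/348) + 86334 = (-7519938661/59604 - 1/348) + 86334 = -54519556534/432129 + 86334 = -17212131448/432129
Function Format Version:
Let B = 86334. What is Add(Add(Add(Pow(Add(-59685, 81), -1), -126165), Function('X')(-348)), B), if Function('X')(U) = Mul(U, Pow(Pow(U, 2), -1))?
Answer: Rational(-17212131448, 432129) ≈ -39831.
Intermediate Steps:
Function('X')(U) = Pow(U, -1) (Function('X')(U) = Mul(U, Pow(U, -2)) = Pow(U, -1))
Add(Add(Add(Pow(Add(-59685, 81), -1), -126165), Function('X')(-348)), B) = Add(Add(Add(Pow(Add(-59685, 81), -1), -126165), Pow(-348, -1)), 86334) = Add(Add(Add(Pow(-59604, -1), -126165), Rational(-1, 348)), 86334) = Add(Add(Add(Rational(-1, 59604), -126165), Rational(-1, 348)), 86334) = Add(Add(Rational(-7519938661, 59604), Rational(-1, 348)), 86334) = Add(Rational(-54519556534, 432129), 86334) = Rational(-17212131448, 432129)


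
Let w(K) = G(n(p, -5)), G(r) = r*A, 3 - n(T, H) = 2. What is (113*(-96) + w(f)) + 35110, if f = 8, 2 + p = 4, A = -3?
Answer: 24259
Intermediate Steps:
p = 2 (p = -2 + 4 = 2)
n(T, H) = 1 (n(T, H) = 3 - 1*2 = 3 - 2 = 1)
G(r) = -3*r (G(r) = r*(-3) = -3*r)
w(K) = -3 (w(K) = -3*1 = -3)
(113*(-96) + w(f)) + 35110 = (113*(-96) - 3) + 35110 = (-10848 - 3) + 35110 = -10851 + 35110 = 24259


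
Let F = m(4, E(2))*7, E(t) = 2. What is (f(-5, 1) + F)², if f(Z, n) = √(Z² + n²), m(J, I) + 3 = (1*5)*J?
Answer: (119 + √26)² ≈ 15401.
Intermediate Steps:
m(J, I) = -3 + 5*J (m(J, I) = -3 + (1*5)*J = -3 + 5*J)
F = 119 (F = (-3 + 5*4)*7 = (-3 + 20)*7 = 17*7 = 119)
(f(-5, 1) + F)² = (√((-5)² + 1²) + 119)² = (√(25 + 1) + 119)² = (√26 + 119)² = (119 + √26)²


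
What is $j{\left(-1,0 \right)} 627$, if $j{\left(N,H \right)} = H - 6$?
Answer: $-3762$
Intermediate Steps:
$j{\left(N,H \right)} = -6 + H$ ($j{\left(N,H \right)} = H - 6 = -6 + H$)
$j{\left(-1,0 \right)} 627 = \left(-6 + 0\right) 627 = \left(-6\right) 627 = -3762$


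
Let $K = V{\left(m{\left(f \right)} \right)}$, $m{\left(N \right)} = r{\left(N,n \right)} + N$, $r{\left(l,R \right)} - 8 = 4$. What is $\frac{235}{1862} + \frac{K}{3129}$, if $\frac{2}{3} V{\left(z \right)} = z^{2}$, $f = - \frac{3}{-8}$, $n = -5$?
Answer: $\frac{3544493}{17756032} \approx 0.19962$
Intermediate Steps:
$r{\left(l,R \right)} = 12$ ($r{\left(l,R \right)} = 8 + 4 = 12$)
$f = \frac{3}{8}$ ($f = \left(-3\right) \left(- \frac{1}{8}\right) = \frac{3}{8} \approx 0.375$)
$m{\left(N \right)} = 12 + N$
$V{\left(z \right)} = \frac{3 z^{2}}{2}$
$K = \frac{29403}{128}$ ($K = \frac{3 \left(12 + \frac{3}{8}\right)^{2}}{2} = \frac{3 \left(\frac{99}{8}\right)^{2}}{2} = \frac{3}{2} \cdot \frac{9801}{64} = \frac{29403}{128} \approx 229.71$)
$\frac{235}{1862} + \frac{K}{3129} = \frac{235}{1862} + \frac{29403}{128 \cdot 3129} = 235 \cdot \frac{1}{1862} + \frac{29403}{128} \cdot \frac{1}{3129} = \frac{235}{1862} + \frac{9801}{133504} = \frac{3544493}{17756032}$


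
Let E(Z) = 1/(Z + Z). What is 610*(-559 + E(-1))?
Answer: -341295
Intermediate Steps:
E(Z) = 1/(2*Z)
610*(-559 + E(-1)) = 610*(-559 + (1/2)/(-1)) = 610*(-559 + (1/2)*(-1)) = 610*(-559 - 1/2) = 610*(-1119/2) = -341295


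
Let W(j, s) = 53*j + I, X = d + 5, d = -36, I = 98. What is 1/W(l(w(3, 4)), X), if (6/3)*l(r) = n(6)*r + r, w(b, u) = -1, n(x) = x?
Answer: -2/175 ≈ -0.011429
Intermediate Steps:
X = -31 (X = -36 + 5 = -31)
l(r) = 7*r/2 (l(r) = (6*r + r)/2 = (7*r)/2 = 7*r/2)
W(j, s) = 98 + 53*j (W(j, s) = 53*j + 98 = 98 + 53*j)
1/W(l(w(3, 4)), X) = 1/(98 + 53*((7/2)*(-1))) = 1/(98 + 53*(-7/2)) = 1/(98 - 371/2) = 1/(-175/2) = -2/175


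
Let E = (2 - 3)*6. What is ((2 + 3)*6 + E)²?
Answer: 576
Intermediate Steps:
E = -6 (E = -1*6 = -6)
((2 + 3)*6 + E)² = ((2 + 3)*6 - 6)² = (5*6 - 6)² = (30 - 6)² = 24² = 576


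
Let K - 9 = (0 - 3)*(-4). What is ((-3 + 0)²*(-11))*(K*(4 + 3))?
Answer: -14553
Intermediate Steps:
K = 21 (K = 9 + (0 - 3)*(-4) = 9 - 3*(-4) = 9 + 12 = 21)
((-3 + 0)²*(-11))*(K*(4 + 3)) = ((-3 + 0)²*(-11))*(21*(4 + 3)) = ((-3)²*(-11))*(21*7) = (9*(-11))*147 = -99*147 = -14553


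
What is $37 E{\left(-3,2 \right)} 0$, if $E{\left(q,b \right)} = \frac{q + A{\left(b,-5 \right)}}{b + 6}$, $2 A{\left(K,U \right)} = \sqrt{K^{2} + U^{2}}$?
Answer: $0$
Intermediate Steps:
$A{\left(K,U \right)} = \frac{\sqrt{K^{2} + U^{2}}}{2}$
$E{\left(q,b \right)} = \frac{q + \frac{\sqrt{25 + b^{2}}}{2}}{6 + b}$ ($E{\left(q,b \right)} = \frac{q + \frac{\sqrt{b^{2} + \left(-5\right)^{2}}}{2}}{b + 6} = \frac{q + \frac{\sqrt{b^{2} + 25}}{2}}{6 + b} = \frac{q + \frac{\sqrt{25 + b^{2}}}{2}}{6 + b}$)
$37 E{\left(-3,2 \right)} 0 = 37 \frac{-3 + \frac{\sqrt{25 + 2^{2}}}{2}}{6 + 2} \cdot 0 = 37 \frac{-3 + \frac{\sqrt{25 + 4}}{2}}{8} \cdot 0 = 37 \frac{-3 + \frac{\sqrt{29}}{2}}{8} \cdot 0 = 37 \left(- \frac{3}{8} + \frac{\sqrt{29}}{16}\right) 0 = \left(- \frac{111}{8} + \frac{37 \sqrt{29}}{16}\right) 0 = 0$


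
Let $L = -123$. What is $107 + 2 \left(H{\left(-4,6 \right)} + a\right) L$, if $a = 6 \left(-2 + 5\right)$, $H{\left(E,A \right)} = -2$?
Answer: $-3829$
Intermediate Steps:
$a = 18$ ($a = 6 \cdot 3 = 18$)
$107 + 2 \left(H{\left(-4,6 \right)} + a\right) L = 107 + 2 \left(-2 + 18\right) \left(-123\right) = 107 + 2 \cdot 16 \left(-123\right) = 107 + 32 \left(-123\right) = 107 - 3936 = -3829$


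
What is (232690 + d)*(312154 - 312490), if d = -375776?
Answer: 48076896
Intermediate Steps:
(232690 + d)*(312154 - 312490) = (232690 - 375776)*(312154 - 312490) = -143086*(-336) = 48076896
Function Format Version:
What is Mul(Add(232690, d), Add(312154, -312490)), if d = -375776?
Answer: 48076896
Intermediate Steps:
Mul(Add(232690, d), Add(312154, -312490)) = Mul(Add(232690, -375776), Add(312154, -312490)) = Mul(-143086, -336) = 48076896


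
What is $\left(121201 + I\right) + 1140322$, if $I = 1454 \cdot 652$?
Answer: $2209531$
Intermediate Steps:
$I = 948008$
$\left(121201 + I\right) + 1140322 = \left(121201 + 948008\right) + 1140322 = 1069209 + 1140322 = 2209531$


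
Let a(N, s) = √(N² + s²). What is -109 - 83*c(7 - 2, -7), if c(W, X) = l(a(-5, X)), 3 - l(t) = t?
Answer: -358 + 83*√74 ≈ 355.99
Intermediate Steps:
l(t) = 3 - t
c(W, X) = 3 - √(25 + X²) (c(W, X) = 3 - √((-5)² + X²) = 3 - √(25 + X²))
-109 - 83*c(7 - 2, -7) = -109 - 83*(3 - √(25 + (-7)²)) = -109 - 83*(3 - √(25 + 49)) = -109 - 83*(3 - √74) = -109 + (-249 + 83*√74) = -358 + 83*√74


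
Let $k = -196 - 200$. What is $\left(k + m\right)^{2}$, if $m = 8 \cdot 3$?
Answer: $138384$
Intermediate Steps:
$k = -396$ ($k = -196 - 200 = -396$)
$m = 24$
$\left(k + m\right)^{2} = \left(-396 + 24\right)^{2} = \left(-372\right)^{2} = 138384$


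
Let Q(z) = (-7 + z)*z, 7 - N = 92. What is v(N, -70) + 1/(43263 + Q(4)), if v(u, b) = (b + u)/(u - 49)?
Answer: 6704039/5795634 ≈ 1.1567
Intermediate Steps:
N = -85 (N = 7 - 1*92 = 7 - 92 = -85)
Q(z) = z*(-7 + z)
v(u, b) = (b + u)/(-49 + u)
v(N, -70) + 1/(43263 + Q(4)) = (-70 - 85)/(-49 - 85) + 1/(43263 + 4*(-7 + 4)) = -155/(-134) + 1/(43263 + 4*(-3)) = -1/134*(-155) + 1/(43263 - 12) = 155/134 + 1/43251 = 6704039/5795634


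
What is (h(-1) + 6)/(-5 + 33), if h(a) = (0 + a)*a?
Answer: ¼ ≈ 0.25000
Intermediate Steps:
h(a) = a² (h(a) = a*a = a²)
(h(-1) + 6)/(-5 + 33) = ((-1)² + 6)/(-5 + 33) = (1 + 6)/28 = 7*(1/28) = ¼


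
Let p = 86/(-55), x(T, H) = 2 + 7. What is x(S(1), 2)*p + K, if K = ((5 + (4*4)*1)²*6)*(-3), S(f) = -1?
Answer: -437364/55 ≈ -7952.1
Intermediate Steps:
x(T, H) = 9
p = -86/55 (p = 86*(-1/55) = -86/55 ≈ -1.5636)
K = -7938 (K = ((5 + 16*1)²*6)*(-3) = ((5 + 16)²*6)*(-3) = (21²*6)*(-3) = (441*6)*(-3) = 2646*(-3) = -7938)
x(S(1), 2)*p + K = 9*(-86/55) - 7938 = -774/55 - 7938 = -437364/55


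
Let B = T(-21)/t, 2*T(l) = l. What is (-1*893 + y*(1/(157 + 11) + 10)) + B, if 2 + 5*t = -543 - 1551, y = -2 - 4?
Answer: -27965145/29344 ≈ -953.01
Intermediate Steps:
T(l) = l/2
y = -6
t = -2096/5 (t = -⅖ + (-543 - 1551)/5 = -⅖ + (⅕)*(-2094) = -⅖ - 2094/5 = -2096/5 ≈ -419.20)
B = 105/4192 (B = ((½)*(-21))/(-2096/5) = -21/2*(-5/2096) = 105/4192 ≈ 0.025048)
(-1*893 + y*(1/(157 + 11) + 10)) + B = (-1*893 - 6*(1/(157 + 11) + 10)) + 105/4192 = (-893 - 6*(1/168 + 10)) + 105/4192 = (-893 - 6*1681/168) + 105/4192 = (-893 - 1681/28) + 105/4192 = -26685/28 + 105/4192 = -27965145/29344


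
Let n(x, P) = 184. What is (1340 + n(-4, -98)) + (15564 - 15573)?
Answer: 1515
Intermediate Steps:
(1340 + n(-4, -98)) + (15564 - 15573) = (1340 + 184) + (15564 - 15573) = 1524 - 9 = 1515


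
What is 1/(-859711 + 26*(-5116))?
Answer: -1/992727 ≈ -1.0073e-6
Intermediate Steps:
1/(-859711 + 26*(-5116)) = 1/(-859711 - 133016) = 1/(-992727) = -1/992727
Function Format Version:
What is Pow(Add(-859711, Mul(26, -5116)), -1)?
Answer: Rational(-1, 992727) ≈ -1.0073e-6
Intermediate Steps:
Pow(Add(-859711, Mul(26, -5116)), -1) = Pow(Add(-859711, -133016), -1) = Pow(-992727, -1) = Rational(-1, 992727)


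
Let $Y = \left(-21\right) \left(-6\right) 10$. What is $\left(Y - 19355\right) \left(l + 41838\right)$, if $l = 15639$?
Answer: $-1040046315$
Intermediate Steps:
$Y = 1260$ ($Y = 126 \cdot 10 = 1260$)
$\left(Y - 19355\right) \left(l + 41838\right) = \left(1260 - 19355\right) \left(15639 + 41838\right) = \left(-18095\right) 57477 = -1040046315$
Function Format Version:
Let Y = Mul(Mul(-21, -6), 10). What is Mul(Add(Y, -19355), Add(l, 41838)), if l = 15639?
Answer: -1040046315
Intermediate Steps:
Y = 1260 (Y = Mul(126, 10) = 1260)
Mul(Add(Y, -19355), Add(l, 41838)) = Mul(Add(1260, -19355), Add(15639, 41838)) = Mul(-18095, 57477) = -1040046315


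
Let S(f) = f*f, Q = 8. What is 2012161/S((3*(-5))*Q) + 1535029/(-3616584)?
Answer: 302293535851/2169950400 ≈ 139.31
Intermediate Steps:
S(f) = f**2
2012161/S((3*(-5))*Q) + 1535029/(-3616584) = 2012161/(((3*(-5))*8)**2) + 1535029/(-3616584) = 2012161/((-15*8)**2) + 1535029*(-1/3616584) = 2012161/((-120)**2) - 1535029/3616584 = 2012161/14400 - 1535029/3616584 = 302293535851/2169950400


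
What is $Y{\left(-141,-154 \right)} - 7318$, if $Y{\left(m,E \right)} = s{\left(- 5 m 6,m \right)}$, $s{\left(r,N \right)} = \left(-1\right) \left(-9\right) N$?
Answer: $-8587$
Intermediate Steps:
$s{\left(r,N \right)} = 9 N$
$Y{\left(m,E \right)} = 9 m$
$Y{\left(-141,-154 \right)} - 7318 = 9 \left(-141\right) - 7318 = -1269 - 7318 = -8587$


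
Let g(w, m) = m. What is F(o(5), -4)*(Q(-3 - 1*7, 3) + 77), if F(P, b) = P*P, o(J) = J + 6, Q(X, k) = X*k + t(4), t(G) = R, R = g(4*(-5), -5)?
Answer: 5082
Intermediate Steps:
R = -5
t(G) = -5
Q(X, k) = -5 + X*k (Q(X, k) = X*k - 5 = -5 + X*k)
o(J) = 6 + J
F(P, b) = P**2
F(o(5), -4)*(Q(-3 - 1*7, 3) + 77) = (6 + 5)**2*((-5 + (-3 - 1*7)*3) + 77) = 11**2*((-5 + (-3 - 7)*3) + 77) = 121*((-5 - 10*3) + 77) = 121*((-5 - 30) + 77) = 121*(-35 + 77) = 121*42 = 5082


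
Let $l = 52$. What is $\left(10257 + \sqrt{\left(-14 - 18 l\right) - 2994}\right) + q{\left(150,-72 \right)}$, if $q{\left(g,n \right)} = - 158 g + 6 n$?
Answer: $-13875 + 2 i \sqrt{986} \approx -13875.0 + 62.801 i$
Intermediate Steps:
$\left(10257 + \sqrt{\left(-14 - 18 l\right) - 2994}\right) + q{\left(150,-72 \right)} = \left(10257 + \sqrt{\left(-14 - 936\right) - 2994}\right) + \left(\left(-158\right) 150 + 6 \left(-72\right)\right) = \left(10257 + \sqrt{\left(-14 - 936\right) - 2994}\right) - 24132 = \left(10257 + \sqrt{-950 - 2994}\right) - 24132 = \left(10257 + \sqrt{-3944}\right) - 24132 = \left(10257 + 2 i \sqrt{986}\right) - 24132 = -13875 + 2 i \sqrt{986}$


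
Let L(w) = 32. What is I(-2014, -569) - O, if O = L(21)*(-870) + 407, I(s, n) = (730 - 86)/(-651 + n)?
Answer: 8366904/305 ≈ 27432.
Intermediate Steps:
I(s, n) = 644/(-651 + n)
O = -27433 (O = 32*(-870) + 407 = -27840 + 407 = -27433)
I(-2014, -569) - O = 644/(-651 - 569) - 1*(-27433) = 644/(-1220) + 27433 = 644*(-1/1220) + 27433 = -161/305 + 27433 = 8366904/305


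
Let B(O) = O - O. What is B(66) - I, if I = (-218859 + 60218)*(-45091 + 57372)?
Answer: 1948270121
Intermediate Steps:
B(O) = 0
I = -1948270121 (I = -158641*12281 = -1948270121)
B(66) - I = 0 - 1*(-1948270121) = 0 + 1948270121 = 1948270121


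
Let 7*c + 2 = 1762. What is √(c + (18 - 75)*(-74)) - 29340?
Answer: -29340 + √219002/7 ≈ -29273.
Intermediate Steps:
c = 1760/7 (c = -2/7 + (⅐)*1762 = -2/7 + 1762/7 = 1760/7 ≈ 251.43)
√(c + (18 - 75)*(-74)) - 29340 = √(1760/7 + (18 - 75)*(-74)) - 29340 = √(1760/7 - 57*(-74)) - 29340 = √(1760/7 + 4218) - 29340 = √(31286/7) - 29340 = √219002/7 - 29340 = -29340 + √219002/7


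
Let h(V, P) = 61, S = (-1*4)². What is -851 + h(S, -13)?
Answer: -790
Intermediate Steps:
S = 16 (S = (-4)² = 16)
-851 + h(S, -13) = -851 + 61 = -790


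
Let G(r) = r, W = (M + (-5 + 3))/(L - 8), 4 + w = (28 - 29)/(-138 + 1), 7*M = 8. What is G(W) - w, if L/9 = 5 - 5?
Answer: 15727/3836 ≈ 4.0998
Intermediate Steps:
L = 0 (L = 9*(5 - 5) = 9*0 = 0)
M = 8/7 (M = (⅐)*8 = 8/7 ≈ 1.1429)
w = -547/137 (w = -4 + (28 - 29)/(-138 + 1) = -4 - 1/(-137) = -4 - 1*(-1/137) = -4 + 1/137 = -547/137 ≈ -3.9927)
W = 3/28 (W = (8/7 + (-5 + 3))/(0 - 8) = (8/7 - 2)/(-8) = -6/7*(-⅛) = 3/28 ≈ 0.10714)
G(W) - w = 3/28 - 1*(-547/137) = 3/28 + 547/137 = 15727/3836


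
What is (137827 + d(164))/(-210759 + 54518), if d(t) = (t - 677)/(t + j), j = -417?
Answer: -34870744/39528973 ≈ -0.88216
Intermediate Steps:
d(t) = (-677 + t)/(-417 + t) (d(t) = (t - 677)/(t - 417) = (-677 + t)/(-417 + t))
(137827 + d(164))/(-210759 + 54518) = (137827 + (-677 + 164)/(-417 + 164))/(-210759 + 54518) = (137827 - 513/(-253))/(-156241) = (137827 - 1/253*(-513))*(-1/156241) = (137827 + 513/253)*(-1/156241) = (34870744/253)*(-1/156241) = -34870744/39528973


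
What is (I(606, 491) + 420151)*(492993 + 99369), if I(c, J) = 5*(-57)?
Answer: 248712663492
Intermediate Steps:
I(c, J) = -285
(I(606, 491) + 420151)*(492993 + 99369) = (-285 + 420151)*(492993 + 99369) = 419866*592362 = 248712663492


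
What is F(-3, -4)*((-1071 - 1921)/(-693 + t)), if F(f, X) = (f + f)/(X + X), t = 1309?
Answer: -51/14 ≈ -3.6429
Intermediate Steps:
F(f, X) = f/X (F(f, X) = (2*f)/((2*X)) = (2*f)*(1/(2*X)) = f/X)
F(-3, -4)*((-1071 - 1921)/(-693 + t)) = (-3/(-4))*((-1071 - 1921)/(-693 + 1309)) = (-3*(-1/4))*(-2992/616) = 3*(-2992*1/616)/4 = (3/4)*(-34/7) = -51/14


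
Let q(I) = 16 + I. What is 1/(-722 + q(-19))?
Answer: -1/725 ≈ -0.0013793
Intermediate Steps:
1/(-722 + q(-19)) = 1/(-722 + (16 - 19)) = 1/(-722 - 3) = 1/(-725) = -1/725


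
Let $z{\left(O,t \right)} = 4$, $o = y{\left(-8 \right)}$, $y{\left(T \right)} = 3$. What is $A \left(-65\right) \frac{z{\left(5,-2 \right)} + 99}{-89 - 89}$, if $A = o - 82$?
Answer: $- \frac{528905}{178} \approx -2971.4$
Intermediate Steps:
$o = 3$
$A = -79$ ($A = 3 - 82 = -79$)
$A \left(-65\right) \frac{z{\left(5,-2 \right)} + 99}{-89 - 89} = \left(-79\right) \left(-65\right) \frac{4 + 99}{-89 - 89} = 5135 \frac{103}{-178} = 5135 \cdot 103 \left(- \frac{1}{178}\right) = 5135 \left(- \frac{103}{178}\right) = - \frac{528905}{178}$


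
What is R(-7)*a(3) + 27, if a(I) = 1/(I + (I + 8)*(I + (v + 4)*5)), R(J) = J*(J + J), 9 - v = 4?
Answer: 14435/531 ≈ 27.185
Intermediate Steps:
v = 5 (v = 9 - 1*4 = 9 - 4 = 5)
R(J) = 2*J**2 (R(J) = J*(2*J) = 2*J**2)
a(I) = 1/(I + (8 + I)*(45 + I)) (a(I) = 1/(I + (I + 8)*(I + (5 + 4)*5)) = 1/(I + (8 + I)*(I + 9*5)) = 1/(I + (8 + I)*(I + 45)) = 1/(I + (8 + I)*(45 + I)))
R(-7)*a(3) + 27 = (2*(-7)**2)/(360 + 3**2 + 54*3) + 27 = (2*49)/(360 + 9 + 162) + 27 = 98/531 + 27 = 14435/531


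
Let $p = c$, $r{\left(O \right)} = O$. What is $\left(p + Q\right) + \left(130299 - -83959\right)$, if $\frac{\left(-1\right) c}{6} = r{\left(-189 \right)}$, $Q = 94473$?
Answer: $309865$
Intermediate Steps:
$c = 1134$ ($c = \left(-6\right) \left(-189\right) = 1134$)
$p = 1134$
$\left(p + Q\right) + \left(130299 - -83959\right) = \left(1134 + 94473\right) + \left(130299 - -83959\right) = 95607 + \left(130299 + 83959\right) = 95607 + 214258 = 309865$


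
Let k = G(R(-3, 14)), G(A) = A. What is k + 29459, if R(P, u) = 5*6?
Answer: 29489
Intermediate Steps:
R(P, u) = 30
k = 30
k + 29459 = 30 + 29459 = 29489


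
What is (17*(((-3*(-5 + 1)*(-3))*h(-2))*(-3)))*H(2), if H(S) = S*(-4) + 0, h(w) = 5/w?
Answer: 36720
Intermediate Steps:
H(S) = -4*S (H(S) = -4*S + 0 = -4*S)
(17*(((-3*(-5 + 1)*(-3))*h(-2))*(-3)))*H(2) = (17*(((-3*(-5 + 1)*(-3))*(5/(-2)))*(-3)))*(-4*2) = (17*(((-(-12)*(-3))*(5*(-½)))*(-3)))*(-8) = (17*((-3*12*(-5/2))*(-3)))*(-8) = (17*(-36*(-5/2)*(-3)))*(-8) = (17*(90*(-3)))*(-8) = (17*(-270))*(-8) = -4590*(-8) = 36720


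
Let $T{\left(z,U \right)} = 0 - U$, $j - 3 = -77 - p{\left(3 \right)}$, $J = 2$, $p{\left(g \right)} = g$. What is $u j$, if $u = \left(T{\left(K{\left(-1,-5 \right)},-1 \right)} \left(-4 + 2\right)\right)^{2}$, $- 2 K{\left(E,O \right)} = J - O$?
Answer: $-308$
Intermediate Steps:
$K{\left(E,O \right)} = -1 + \frac{O}{2}$ ($K{\left(E,O \right)} = - \frac{2 - O}{2} = -1 + \frac{O}{2}$)
$j = -77$ ($j = 3 - 80 = -77$)
$T{\left(z,U \right)} = - U$
$u = 4$ ($u = \left(\left(-1\right) \left(-1\right) \left(-4 + 2\right)\right)^{2} = \left(1 \left(-2\right)\right)^{2} = \left(-2\right)^{2} = 4$)
$u j = 4 \left(-77\right) = -308$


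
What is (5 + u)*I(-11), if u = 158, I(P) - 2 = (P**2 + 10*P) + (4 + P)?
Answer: 978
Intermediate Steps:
I(P) = 6 + P**2 + 11*P (I(P) = 2 + ((P**2 + 10*P) + (4 + P)) = 2 + (4 + P**2 + 11*P) = 6 + P**2 + 11*P)
(5 + u)*I(-11) = (5 + 158)*(6 + (-11)**2 + 11*(-11)) = 163*(6 + 121 - 121) = 163*6 = 978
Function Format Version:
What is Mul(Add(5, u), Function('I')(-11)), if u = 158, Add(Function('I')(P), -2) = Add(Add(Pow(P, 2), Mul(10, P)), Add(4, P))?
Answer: 978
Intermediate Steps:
Function('I')(P) = Add(6, Pow(P, 2), Mul(11, P)) (Function('I')(P) = Add(2, Add(Add(Pow(P, 2), Mul(10, P)), Add(4, P))) = Add(2, Add(4, Pow(P, 2), Mul(11, P))) = Add(6, Pow(P, 2), Mul(11, P)))
Mul(Add(5, u), Function('I')(-11)) = Mul(Add(5, 158), Add(6, Pow(-11, 2), Mul(11, -11))) = Mul(163, Add(6, 121, -121)) = Mul(163, 6) = 978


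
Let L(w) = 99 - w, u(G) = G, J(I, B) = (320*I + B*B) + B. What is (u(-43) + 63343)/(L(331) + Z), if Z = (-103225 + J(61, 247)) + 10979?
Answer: -31650/5851 ≈ -5.4093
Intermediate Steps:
J(I, B) = B + B**2 + 320*I (J(I, B) = (320*I + B**2) + B = (B**2 + 320*I) + B = B + B**2 + 320*I)
Z = -11470 (Z = (-103225 + (247 + 247**2 + 320*61)) + 10979 = (-103225 + (247 + 61009 + 19520)) + 10979 = (-103225 + 80776) + 10979 = -22449 + 10979 = -11470)
(u(-43) + 63343)/(L(331) + Z) = (-43 + 63343)/((99 - 1*331) - 11470) = 63300/((99 - 331) - 11470) = 63300/(-232 - 11470) = 63300/(-11702) = 63300*(-1/11702) = -31650/5851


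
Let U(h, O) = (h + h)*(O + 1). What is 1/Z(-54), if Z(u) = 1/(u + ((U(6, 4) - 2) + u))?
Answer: -50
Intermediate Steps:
U(h, O) = 2*h*(1 + O) (U(h, O) = (2*h)*(1 + O) = 2*h*(1 + O))
Z(u) = 1/(58 + 2*u) (Z(u) = 1/(u + ((2*6*(1 + 4) - 2) + u)) = 1/(u + ((2*6*5 - 2) + u)) = 1/(u + ((60 - 2) + u)) = 1/(u + (58 + u)) = 1/(58 + 2*u))
1/Z(-54) = 1/(1/(2*(29 - 54))) = 1/((1/2)/(-25)) = 1/((1/2)*(-1/25)) = 1/(-1/50) = -50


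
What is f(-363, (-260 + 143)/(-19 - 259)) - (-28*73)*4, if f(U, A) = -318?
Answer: 7858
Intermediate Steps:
f(-363, (-260 + 143)/(-19 - 259)) - (-28*73)*4 = -318 - (-28*73)*4 = -318 - (-2044)*4 = -318 - 1*(-8176) = -318 + 8176 = 7858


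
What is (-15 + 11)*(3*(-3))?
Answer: 36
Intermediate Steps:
(-15 + 11)*(3*(-3)) = -4*(-9) = 36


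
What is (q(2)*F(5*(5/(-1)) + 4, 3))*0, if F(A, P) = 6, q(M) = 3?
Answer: 0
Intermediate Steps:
(q(2)*F(5*(5/(-1)) + 4, 3))*0 = (3*6)*0 = 18*0 = 0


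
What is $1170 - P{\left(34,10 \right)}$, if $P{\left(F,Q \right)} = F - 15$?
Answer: $1151$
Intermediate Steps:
$P{\left(F,Q \right)} = -15 + F$ ($P{\left(F,Q \right)} = F - 15 = -15 + F$)
$1170 - P{\left(34,10 \right)} = 1170 - \left(-15 + 34\right) = 1170 - 19 = 1151$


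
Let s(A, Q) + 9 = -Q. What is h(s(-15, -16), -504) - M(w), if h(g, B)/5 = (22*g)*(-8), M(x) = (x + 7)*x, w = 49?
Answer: -8904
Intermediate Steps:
s(A, Q) = -9 - Q
M(x) = x*(7 + x) (M(x) = (7 + x)*x = x*(7 + x))
h(g, B) = -880*g (h(g, B) = 5*((22*g)*(-8)) = 5*(-176*g) = -880*g)
h(s(-15, -16), -504) - M(w) = -880*(-9 - 1*(-16)) - 49*(7 + 49) = -880*(-9 + 16) - 49*56 = -880*7 - 1*2744 = -6160 - 2744 = -8904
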